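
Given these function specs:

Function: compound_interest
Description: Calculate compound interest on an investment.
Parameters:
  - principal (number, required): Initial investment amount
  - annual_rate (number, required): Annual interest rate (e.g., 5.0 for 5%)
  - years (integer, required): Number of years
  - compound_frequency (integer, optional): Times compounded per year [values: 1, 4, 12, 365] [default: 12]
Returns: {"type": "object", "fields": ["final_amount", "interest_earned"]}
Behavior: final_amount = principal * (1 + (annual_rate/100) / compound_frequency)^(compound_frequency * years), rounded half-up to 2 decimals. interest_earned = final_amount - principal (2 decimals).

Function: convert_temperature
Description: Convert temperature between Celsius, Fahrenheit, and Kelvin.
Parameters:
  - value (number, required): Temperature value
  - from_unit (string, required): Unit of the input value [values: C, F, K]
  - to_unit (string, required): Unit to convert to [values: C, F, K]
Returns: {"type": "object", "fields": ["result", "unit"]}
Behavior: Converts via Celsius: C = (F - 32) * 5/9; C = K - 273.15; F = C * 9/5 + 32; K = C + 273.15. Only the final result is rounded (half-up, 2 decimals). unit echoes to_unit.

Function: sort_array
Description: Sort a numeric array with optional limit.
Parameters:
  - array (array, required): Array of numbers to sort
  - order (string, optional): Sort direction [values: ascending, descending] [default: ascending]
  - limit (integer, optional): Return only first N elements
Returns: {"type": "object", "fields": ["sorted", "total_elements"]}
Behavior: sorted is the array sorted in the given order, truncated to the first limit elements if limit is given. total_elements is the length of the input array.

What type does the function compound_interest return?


The compound_interest spec declares Returns: {"type": "object", "fields": ["final_amount", "interest_earned"]}
Type:
object


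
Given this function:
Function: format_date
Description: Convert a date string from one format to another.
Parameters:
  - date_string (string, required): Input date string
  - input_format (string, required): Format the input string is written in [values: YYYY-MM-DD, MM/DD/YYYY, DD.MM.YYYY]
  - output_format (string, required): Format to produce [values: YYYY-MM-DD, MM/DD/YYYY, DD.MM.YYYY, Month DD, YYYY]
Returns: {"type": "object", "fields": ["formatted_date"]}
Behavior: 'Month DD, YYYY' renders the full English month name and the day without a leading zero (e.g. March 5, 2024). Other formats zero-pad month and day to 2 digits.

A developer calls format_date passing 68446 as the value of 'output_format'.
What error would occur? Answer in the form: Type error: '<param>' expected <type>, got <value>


Spec: 'output_format' is declared as string; 68446 is an integer.
Type error: 'output_format' expected string, got 68446


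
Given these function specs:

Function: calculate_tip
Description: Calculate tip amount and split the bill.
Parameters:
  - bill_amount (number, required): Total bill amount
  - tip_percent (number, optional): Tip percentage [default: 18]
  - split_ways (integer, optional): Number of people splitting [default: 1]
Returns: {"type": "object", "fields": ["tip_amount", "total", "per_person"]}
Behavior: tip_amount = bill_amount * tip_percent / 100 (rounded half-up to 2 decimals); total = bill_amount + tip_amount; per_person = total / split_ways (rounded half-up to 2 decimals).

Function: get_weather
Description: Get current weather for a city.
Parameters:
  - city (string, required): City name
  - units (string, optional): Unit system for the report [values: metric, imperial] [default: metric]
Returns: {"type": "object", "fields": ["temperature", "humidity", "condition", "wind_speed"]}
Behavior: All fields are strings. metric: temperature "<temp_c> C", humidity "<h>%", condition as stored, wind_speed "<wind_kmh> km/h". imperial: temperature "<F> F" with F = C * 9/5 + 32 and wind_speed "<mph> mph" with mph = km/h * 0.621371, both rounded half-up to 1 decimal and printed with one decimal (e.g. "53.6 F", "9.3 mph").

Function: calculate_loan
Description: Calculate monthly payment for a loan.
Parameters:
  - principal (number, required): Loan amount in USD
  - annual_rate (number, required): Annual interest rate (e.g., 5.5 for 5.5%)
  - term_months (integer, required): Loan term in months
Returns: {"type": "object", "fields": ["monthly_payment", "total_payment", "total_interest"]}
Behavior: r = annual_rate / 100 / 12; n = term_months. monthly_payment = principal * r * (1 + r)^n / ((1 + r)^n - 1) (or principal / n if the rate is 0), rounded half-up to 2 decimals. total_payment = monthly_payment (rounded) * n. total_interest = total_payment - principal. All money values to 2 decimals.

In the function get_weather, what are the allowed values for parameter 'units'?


The get_weather spec declares:
  - units (string, optional): Unit system for the report [values: metric, imperial] [default: metric]
Allowed values:
metric, imperial


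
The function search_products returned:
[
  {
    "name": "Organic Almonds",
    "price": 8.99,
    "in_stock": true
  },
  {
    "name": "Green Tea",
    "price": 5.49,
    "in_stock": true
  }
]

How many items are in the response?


Items: Organic Almonds, Green Tea
2


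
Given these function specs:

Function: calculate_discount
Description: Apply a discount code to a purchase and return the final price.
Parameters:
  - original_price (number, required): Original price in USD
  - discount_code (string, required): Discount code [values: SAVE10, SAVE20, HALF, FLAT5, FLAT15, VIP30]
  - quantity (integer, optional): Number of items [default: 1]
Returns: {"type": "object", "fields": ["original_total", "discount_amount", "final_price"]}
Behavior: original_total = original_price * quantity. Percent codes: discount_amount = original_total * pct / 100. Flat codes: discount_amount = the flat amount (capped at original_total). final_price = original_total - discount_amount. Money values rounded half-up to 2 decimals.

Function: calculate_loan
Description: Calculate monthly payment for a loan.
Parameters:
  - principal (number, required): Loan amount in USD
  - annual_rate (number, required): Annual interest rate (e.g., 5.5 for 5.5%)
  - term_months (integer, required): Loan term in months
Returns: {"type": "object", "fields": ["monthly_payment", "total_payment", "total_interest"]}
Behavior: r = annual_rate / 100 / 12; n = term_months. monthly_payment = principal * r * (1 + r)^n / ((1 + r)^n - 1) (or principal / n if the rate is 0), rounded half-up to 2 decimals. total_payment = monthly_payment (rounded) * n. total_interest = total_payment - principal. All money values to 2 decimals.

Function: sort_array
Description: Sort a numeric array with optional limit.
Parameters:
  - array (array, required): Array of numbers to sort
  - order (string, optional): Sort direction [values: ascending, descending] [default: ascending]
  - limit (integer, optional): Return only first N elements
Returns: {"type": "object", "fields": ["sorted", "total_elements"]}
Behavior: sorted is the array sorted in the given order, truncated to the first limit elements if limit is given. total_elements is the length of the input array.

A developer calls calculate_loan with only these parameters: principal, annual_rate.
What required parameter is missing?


Required parameters: principal, annual_rate, term_months
Provided: principal, annual_rate
Missing: term_months
term_months


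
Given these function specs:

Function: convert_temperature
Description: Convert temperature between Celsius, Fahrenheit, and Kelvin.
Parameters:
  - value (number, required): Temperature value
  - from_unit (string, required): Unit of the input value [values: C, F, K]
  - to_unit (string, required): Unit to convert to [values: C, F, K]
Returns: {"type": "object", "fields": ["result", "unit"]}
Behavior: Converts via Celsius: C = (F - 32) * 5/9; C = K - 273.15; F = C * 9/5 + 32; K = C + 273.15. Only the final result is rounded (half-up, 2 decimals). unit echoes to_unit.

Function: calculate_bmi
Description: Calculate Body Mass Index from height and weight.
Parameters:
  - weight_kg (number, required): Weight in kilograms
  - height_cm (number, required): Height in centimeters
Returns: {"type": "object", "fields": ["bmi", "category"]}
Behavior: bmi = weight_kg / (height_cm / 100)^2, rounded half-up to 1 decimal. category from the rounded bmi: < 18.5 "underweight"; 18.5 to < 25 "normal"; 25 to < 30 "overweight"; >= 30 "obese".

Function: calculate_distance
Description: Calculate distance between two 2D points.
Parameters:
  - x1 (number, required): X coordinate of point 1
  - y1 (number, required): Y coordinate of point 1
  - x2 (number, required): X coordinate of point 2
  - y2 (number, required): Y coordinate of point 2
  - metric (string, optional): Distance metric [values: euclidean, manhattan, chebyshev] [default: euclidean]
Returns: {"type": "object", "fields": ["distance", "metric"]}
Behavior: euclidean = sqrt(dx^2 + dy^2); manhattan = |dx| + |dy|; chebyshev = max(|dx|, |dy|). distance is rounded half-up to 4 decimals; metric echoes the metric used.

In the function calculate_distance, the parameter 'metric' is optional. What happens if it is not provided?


The calculate_distance spec declares:
  - metric (string, optional): Distance metric [values: euclidean, manhattan, chebyshev] [default: euclidean]
It defaults to euclidean


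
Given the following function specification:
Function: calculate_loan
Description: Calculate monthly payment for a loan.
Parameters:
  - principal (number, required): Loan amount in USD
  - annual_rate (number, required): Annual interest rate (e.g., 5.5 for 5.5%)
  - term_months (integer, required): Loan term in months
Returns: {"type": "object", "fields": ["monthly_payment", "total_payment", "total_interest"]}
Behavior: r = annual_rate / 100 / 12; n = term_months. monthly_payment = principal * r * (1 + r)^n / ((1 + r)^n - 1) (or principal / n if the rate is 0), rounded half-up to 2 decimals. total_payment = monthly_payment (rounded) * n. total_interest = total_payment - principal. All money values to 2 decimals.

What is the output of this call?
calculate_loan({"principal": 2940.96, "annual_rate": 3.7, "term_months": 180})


r = 3.7 / 100 / 12 = 0.003083333333 (keep full precision)
(1 + r)^180 = 1.74045423
monthly_payment = 2940.96 * 0.003083333333 * 1.74045423 / (1.74045423 - 1) = 21.314443 -> 21.31
total_payment = 21.31 * 180 = 3835.80
total_interest = 3835.80 - 2940.96 = 894.84
Output:
{"monthly_payment": 21.31, "total_payment": 3835.8, "total_interest": 894.84}


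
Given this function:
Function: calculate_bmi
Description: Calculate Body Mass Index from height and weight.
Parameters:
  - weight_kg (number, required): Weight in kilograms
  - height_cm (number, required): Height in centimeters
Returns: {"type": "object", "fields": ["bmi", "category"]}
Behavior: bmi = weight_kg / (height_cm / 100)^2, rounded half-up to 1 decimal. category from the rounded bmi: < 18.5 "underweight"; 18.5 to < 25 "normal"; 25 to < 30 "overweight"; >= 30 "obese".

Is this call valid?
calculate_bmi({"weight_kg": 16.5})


Checking required parameters...
Missing required parameter: height_cm
Invalid - missing required parameter 'height_cm'


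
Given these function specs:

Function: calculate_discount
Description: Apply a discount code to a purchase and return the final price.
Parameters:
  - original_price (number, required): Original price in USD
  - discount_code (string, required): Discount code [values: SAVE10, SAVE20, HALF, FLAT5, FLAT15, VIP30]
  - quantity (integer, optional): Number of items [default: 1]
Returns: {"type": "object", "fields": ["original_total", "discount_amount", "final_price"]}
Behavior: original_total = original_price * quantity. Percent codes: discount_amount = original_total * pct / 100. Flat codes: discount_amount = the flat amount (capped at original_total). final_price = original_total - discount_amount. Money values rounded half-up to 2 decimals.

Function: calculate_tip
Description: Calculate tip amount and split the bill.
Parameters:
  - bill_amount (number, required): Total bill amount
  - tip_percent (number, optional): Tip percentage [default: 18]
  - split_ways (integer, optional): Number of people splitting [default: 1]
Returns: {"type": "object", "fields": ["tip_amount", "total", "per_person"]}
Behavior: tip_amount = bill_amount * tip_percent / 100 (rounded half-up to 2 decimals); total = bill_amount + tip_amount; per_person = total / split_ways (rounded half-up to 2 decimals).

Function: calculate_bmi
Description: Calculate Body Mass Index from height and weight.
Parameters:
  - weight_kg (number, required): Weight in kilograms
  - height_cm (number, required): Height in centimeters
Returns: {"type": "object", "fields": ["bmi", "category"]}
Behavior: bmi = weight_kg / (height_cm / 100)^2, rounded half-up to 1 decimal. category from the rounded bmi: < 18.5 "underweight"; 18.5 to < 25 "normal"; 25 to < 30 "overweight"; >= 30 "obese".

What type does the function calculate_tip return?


The calculate_tip spec declares Returns: {"type": "object", "fields": ["tip_amount", "total", "per_person"]}
Type:
object


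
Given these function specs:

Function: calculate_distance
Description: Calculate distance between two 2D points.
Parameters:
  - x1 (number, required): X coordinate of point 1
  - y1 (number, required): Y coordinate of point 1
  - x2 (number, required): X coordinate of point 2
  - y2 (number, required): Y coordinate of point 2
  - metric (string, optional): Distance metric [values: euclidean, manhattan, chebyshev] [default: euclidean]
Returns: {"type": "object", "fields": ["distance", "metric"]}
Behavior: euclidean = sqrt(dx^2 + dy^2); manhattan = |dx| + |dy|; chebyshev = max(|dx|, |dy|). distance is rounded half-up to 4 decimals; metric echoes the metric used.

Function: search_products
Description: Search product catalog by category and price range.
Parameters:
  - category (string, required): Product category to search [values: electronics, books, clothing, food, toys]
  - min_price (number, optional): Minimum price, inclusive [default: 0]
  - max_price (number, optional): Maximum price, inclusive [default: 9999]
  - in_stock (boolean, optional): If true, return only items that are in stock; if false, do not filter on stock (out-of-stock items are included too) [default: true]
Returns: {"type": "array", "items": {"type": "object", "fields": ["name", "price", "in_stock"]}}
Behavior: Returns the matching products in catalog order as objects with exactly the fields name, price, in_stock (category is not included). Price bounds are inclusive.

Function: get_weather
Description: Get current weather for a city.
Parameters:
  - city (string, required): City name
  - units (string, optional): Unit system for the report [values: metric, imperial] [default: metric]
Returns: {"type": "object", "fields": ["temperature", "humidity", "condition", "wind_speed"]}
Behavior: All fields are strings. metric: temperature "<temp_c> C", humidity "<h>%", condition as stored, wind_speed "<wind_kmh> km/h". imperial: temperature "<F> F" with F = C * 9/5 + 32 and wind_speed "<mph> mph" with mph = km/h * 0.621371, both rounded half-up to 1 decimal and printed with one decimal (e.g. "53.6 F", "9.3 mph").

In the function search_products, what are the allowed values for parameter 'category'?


The search_products spec declares:
  - category (string, required): Product category to search [values: electronics, books, clothing, food, toys]
Allowed values:
electronics, books, clothing, food, toys


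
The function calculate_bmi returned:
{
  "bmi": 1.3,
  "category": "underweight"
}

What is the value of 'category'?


underweight


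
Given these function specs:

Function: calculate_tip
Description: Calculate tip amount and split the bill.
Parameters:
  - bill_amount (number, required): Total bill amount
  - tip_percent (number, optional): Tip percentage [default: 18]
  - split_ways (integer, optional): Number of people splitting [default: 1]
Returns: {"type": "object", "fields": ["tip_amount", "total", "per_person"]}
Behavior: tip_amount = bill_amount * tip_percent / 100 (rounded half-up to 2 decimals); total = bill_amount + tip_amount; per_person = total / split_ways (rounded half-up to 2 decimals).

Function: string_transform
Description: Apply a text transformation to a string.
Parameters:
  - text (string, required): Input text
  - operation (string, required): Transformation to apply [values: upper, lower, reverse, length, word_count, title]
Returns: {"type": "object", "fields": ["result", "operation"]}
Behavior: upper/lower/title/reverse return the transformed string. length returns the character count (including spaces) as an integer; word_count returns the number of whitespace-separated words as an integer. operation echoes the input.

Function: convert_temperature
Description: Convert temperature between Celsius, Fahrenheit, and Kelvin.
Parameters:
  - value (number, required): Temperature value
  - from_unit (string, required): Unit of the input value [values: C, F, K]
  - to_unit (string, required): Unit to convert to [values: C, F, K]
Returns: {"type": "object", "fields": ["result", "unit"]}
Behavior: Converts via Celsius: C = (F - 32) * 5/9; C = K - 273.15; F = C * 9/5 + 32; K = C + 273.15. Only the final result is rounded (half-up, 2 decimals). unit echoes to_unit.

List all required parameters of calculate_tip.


Parameters of calculate_tip and their required/optional flag:
  bill_amount: required
  tip_percent: optional
  split_ways: optional
bill_amount


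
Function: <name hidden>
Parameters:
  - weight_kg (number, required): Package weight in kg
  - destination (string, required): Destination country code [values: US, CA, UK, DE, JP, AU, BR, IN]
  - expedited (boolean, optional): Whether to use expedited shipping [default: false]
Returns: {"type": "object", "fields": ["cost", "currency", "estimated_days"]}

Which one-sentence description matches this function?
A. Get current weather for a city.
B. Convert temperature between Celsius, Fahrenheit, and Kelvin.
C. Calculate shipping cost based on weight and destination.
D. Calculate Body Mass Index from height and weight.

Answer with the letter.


Parameters weight_kg, destination, expedited and return ["cost", "currency", "estimated_days"] fit: Calculate shipping cost based on weight and destination.
C


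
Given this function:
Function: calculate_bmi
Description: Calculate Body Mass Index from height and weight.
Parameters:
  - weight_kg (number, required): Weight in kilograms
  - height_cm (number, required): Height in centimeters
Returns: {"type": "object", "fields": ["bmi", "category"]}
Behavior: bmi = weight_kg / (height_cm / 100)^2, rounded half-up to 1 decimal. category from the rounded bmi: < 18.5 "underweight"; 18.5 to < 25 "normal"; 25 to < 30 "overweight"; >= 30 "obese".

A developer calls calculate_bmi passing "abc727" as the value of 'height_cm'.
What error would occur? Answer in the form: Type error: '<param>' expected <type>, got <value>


Spec: 'height_cm' is declared as number; "abc727" is a string.
Type error: 'height_cm' expected number, got "abc727"


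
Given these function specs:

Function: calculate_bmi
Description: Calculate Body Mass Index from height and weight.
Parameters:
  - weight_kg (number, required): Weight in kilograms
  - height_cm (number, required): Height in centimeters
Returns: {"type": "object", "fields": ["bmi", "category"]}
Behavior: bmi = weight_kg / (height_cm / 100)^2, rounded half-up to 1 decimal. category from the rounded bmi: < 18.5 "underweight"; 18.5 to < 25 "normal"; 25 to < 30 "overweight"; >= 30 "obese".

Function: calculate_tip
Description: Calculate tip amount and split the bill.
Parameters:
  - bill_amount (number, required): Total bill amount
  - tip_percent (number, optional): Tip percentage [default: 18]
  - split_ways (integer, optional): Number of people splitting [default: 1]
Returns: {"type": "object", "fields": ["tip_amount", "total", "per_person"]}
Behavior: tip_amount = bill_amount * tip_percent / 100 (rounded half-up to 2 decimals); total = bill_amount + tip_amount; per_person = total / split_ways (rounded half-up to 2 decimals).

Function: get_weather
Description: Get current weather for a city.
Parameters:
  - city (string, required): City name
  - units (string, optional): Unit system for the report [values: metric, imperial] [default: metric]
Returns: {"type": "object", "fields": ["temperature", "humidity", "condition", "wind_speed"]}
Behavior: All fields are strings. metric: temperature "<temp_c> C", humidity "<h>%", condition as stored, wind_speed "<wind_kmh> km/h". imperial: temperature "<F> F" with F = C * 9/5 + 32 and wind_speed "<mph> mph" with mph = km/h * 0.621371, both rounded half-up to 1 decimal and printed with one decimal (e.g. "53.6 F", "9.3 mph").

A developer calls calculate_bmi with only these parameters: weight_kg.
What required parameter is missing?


Required parameters: weight_kg, height_cm
Provided: weight_kg
Missing: height_cm
height_cm


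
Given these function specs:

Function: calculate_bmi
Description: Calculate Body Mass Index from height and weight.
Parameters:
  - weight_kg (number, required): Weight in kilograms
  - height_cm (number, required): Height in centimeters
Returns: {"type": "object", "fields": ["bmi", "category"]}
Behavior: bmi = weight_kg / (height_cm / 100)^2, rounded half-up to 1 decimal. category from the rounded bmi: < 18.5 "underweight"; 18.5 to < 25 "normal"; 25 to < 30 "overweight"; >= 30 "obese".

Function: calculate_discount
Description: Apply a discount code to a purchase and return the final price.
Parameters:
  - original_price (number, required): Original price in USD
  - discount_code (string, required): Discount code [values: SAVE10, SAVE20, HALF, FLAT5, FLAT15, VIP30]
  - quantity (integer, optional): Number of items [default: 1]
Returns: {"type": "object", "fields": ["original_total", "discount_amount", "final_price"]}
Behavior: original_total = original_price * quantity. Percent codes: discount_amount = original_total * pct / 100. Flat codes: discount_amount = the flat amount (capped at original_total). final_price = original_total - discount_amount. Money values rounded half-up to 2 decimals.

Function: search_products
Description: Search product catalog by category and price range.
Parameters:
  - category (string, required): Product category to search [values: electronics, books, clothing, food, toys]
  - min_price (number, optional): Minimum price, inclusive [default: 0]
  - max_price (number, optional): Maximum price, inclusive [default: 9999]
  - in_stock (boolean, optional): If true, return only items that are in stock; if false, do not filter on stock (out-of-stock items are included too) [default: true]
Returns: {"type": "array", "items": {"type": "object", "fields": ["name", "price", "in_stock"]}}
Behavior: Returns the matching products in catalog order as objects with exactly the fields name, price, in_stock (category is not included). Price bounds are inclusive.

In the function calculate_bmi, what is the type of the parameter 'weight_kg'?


The calculate_bmi spec declares:
  - weight_kg (number, required): Weight in kilograms
Type:
number


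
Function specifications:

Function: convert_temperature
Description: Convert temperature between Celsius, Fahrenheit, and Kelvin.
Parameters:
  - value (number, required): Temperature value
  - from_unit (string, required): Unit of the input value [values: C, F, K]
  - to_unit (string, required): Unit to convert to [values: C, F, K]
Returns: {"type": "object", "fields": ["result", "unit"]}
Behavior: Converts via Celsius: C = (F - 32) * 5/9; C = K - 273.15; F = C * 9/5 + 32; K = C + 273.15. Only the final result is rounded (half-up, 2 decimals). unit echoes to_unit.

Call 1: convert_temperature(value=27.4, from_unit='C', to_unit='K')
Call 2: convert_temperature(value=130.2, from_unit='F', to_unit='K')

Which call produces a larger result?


Call 1:
  Input already in C: 27.4
  To K: 27.4 + 273.15 = 300.55
  Round to 2 decimals: 300.55
  -> 300.55 K
Call 2:
  To C: (130.2 - 32) * 5/9 = 54.555556
  To K: 54.555556 + 273.15 = 327.705556
  Round to 2 decimals: 327.71
  -> 327.71 K
Call 2 (327.71 K)


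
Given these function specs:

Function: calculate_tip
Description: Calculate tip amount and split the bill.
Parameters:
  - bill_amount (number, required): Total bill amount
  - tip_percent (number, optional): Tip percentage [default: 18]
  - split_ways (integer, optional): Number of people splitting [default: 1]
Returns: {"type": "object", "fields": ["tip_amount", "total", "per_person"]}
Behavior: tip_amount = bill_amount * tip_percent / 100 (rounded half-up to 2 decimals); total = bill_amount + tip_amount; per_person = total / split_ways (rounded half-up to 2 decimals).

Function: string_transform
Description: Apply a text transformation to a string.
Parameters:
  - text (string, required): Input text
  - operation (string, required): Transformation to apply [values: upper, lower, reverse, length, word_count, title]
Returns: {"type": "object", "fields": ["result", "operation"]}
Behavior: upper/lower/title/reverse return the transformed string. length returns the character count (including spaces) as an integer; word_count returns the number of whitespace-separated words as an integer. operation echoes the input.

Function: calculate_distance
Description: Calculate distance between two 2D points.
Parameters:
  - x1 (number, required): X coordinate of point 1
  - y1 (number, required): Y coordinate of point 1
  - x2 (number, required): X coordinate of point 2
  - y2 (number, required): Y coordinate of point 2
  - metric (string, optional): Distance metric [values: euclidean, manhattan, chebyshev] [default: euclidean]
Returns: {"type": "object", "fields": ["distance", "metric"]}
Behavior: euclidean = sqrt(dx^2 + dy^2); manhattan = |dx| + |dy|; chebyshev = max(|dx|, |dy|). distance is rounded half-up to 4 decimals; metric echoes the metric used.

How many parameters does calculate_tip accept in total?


Parameters of calculate_tip: bill_amount (required), tip_percent (optional), split_ways (optional)
Total:
3


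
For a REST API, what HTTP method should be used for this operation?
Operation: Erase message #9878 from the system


GET = read, POST = create, PUT = update/replace, DELETE = remove
This operation is a removal.
DELETE


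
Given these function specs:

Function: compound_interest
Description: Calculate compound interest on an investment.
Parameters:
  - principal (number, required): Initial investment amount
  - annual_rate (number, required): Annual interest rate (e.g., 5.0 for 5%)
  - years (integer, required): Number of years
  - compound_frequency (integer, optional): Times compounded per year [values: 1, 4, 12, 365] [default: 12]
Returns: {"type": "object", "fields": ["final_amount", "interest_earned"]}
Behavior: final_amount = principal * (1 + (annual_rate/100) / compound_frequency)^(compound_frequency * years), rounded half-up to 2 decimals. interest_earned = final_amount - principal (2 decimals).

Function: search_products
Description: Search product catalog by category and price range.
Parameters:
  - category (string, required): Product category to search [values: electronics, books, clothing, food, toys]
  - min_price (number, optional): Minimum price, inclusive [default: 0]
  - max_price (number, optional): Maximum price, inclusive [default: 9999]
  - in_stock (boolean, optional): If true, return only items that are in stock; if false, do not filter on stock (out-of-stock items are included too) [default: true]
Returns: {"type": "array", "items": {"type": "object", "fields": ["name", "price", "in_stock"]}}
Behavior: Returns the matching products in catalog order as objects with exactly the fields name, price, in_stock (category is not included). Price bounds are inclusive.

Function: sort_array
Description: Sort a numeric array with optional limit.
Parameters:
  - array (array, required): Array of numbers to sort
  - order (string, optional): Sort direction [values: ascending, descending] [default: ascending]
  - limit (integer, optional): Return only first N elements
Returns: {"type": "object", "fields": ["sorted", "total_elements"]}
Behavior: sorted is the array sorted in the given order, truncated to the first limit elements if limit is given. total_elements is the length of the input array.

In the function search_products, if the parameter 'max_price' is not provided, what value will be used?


The search_products spec declares:
  - max_price (number, optional): Maximum price, inclusive [default: 9999]
Default:
9999


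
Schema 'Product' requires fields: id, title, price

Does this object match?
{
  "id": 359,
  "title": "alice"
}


Checking required fields...
Missing: price
Invalid - missing required field 'price'


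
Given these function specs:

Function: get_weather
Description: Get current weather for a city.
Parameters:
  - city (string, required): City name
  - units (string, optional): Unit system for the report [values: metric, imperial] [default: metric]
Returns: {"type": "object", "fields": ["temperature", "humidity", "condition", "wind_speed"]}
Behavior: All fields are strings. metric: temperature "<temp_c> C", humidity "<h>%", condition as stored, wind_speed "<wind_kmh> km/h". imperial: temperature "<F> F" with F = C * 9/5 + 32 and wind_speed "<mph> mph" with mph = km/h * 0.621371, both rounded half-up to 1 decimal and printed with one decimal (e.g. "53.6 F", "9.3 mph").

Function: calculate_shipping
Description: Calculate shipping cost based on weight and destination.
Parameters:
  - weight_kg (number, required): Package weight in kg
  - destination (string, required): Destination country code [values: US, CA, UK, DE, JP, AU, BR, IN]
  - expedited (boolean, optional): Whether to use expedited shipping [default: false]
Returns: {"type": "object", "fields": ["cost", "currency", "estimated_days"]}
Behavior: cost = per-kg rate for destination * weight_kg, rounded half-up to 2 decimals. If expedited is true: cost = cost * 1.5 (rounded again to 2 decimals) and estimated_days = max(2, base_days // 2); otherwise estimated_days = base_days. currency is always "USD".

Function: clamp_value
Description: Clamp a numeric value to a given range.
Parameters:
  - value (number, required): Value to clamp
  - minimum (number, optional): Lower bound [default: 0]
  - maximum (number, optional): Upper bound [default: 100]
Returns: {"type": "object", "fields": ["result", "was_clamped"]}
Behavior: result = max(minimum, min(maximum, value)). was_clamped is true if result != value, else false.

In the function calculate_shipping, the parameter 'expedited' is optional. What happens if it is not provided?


The calculate_shipping spec declares:
  - expedited (boolean, optional): Whether to use expedited shipping [default: false]
It defaults to false


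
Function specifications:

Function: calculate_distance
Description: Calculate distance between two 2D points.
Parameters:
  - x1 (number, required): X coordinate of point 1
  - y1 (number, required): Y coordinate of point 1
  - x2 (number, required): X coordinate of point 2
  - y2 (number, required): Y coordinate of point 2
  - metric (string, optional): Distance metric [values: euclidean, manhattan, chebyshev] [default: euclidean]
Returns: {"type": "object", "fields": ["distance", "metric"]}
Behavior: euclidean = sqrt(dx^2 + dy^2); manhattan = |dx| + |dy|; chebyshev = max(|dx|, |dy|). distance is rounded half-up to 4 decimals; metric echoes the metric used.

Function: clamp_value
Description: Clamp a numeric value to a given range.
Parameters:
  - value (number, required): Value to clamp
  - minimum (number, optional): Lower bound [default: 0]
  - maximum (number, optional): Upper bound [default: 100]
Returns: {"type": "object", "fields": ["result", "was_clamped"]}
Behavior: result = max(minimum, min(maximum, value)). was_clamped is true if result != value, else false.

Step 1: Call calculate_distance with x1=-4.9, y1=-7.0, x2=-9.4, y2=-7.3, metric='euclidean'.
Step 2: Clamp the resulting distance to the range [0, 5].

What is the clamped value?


Step 1: calculate_distance (euclidean)
  |dx| = |-9.4 - -4.9| = 4.5; |dy| = |-7.3 - -7| = 0.3
  euclidean: sqrt(4.5^2 + 0.3^2) = sqrt(20.34) = 4.509989
  Round to 4 decimals: 4.51
  -> distance = 4.51
Step 2: clamp_value(value=4.51, minimum=0, maximum=5)
  result = max(0, min(5, 4.51)) = max(0, 4.51) = 4.51
  was_clamped = (4.51 != 4.51) = false
  -> result = 4.51
4.51


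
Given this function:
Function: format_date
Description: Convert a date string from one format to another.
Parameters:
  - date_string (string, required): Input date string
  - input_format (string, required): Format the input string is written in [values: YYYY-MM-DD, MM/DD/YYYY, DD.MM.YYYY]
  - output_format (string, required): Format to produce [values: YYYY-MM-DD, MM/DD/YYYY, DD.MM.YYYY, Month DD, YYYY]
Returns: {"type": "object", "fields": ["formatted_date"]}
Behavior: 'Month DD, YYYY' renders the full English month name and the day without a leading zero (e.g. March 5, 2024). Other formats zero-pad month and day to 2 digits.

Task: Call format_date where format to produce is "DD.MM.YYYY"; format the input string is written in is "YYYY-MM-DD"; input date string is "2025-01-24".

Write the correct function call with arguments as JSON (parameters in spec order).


Mapping each described value to its parameter name:
  'Format to produce' -> output_format = "DD.MM.YYYY"
  'Format the input string is written in' -> input_format = "YYYY-MM-DD"
  'Input date string' -> date_string = "2025-01-24"
format_date({"date_string": "2025-01-24", "input_format": "YYYY-MM-DD", "output_format": "DD.MM.YYYY"})


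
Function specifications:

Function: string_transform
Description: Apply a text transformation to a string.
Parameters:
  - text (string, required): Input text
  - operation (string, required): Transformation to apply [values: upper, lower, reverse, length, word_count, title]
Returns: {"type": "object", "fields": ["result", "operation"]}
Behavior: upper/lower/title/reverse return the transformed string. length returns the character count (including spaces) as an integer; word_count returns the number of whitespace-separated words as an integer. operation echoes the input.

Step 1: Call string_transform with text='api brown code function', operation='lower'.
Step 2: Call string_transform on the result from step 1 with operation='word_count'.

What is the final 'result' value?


Step 1: string_transform(text='api brown code function', operation='lower')
  -> result = 'api brown code function'
Step 2: string_transform(text='api brown code function', operation='word_count')
  words: api, brown, code, function -> 4
  -> result = 4
4


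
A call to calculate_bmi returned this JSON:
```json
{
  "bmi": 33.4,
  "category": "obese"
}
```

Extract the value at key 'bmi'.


33.4


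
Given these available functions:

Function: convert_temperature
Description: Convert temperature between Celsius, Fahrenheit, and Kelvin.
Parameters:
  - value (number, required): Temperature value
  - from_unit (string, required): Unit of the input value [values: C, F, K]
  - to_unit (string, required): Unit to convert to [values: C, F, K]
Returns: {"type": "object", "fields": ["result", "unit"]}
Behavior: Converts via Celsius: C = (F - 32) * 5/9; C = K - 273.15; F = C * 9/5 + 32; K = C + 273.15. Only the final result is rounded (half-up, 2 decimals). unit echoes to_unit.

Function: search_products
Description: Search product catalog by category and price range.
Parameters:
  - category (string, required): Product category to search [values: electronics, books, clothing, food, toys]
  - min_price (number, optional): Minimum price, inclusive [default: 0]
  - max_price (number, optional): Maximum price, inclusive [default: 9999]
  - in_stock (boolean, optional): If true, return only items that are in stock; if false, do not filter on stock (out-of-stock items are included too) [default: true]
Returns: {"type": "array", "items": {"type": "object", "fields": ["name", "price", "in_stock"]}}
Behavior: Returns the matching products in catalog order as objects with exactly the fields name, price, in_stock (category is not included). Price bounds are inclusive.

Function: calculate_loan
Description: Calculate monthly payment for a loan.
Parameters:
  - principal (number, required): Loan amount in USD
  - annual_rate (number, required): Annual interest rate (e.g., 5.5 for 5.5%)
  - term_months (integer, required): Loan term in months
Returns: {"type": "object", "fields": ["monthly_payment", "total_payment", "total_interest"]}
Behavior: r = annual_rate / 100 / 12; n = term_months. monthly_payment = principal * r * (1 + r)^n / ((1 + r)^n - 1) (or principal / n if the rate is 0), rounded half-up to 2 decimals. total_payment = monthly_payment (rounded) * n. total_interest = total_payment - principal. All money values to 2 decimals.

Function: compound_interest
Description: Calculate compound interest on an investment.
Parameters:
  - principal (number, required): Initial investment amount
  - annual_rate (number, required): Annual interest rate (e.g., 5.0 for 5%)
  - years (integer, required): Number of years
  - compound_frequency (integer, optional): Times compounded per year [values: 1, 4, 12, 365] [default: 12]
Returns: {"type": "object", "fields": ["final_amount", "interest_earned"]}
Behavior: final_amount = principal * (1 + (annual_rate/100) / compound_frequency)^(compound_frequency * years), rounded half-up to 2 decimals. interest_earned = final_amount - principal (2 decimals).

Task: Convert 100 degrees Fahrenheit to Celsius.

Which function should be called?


The task needs a function whose description is: Convert temperature between Celsius, Fahrenheit, and Kelvin.
convert_temperature


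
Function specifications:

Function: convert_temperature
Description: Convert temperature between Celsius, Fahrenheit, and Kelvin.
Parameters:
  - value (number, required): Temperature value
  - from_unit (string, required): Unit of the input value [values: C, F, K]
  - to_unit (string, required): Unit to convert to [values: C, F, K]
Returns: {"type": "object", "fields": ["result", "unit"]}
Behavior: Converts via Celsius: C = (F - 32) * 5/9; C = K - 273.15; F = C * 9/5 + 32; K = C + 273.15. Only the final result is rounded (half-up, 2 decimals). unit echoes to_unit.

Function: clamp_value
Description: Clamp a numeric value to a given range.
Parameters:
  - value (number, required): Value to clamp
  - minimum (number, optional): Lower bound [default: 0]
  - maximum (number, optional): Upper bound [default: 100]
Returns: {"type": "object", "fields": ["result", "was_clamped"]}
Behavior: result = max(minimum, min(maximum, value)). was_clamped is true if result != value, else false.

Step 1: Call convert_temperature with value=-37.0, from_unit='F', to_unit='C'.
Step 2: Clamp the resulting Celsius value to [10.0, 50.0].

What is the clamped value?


Step 1: convert_temperature(value=-37.0, from_unit=F, to_unit=C)
  To C: (-37 - 32) * 5/9 = -38.333333
  Target is C: -38.333333
  Round to 2 decimals: -38.33
  -> result = -38.33 C
Step 2: clamp_value(value=-38.33, minimum=10.0, maximum=50.0)
  result = max(10.0, min(50.0, -38.33)) = max(10.0, -38.33) = 10.0
  was_clamped = (10.0 != -38.33) = true
  -> result = 10.0
10.0


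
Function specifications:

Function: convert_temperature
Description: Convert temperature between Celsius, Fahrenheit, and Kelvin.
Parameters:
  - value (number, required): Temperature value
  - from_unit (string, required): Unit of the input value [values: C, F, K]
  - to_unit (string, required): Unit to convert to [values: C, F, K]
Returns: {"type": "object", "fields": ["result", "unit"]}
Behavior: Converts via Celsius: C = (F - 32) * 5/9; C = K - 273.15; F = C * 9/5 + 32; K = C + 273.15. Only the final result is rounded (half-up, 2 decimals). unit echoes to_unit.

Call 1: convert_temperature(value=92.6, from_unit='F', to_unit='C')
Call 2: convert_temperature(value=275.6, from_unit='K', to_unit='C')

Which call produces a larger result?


Call 1:
  To C: (92.6 - 32) * 5/9 = 33.666667
  Target is C: 33.666667
  Round to 2 decimals: 33.67
  -> 33.67 C
Call 2:
  To C: 275.6 - 273.15 = 2.45
  Target is C: 2.45
  Round to 2 decimals: 2.45
  -> 2.45 C
Call 1 (33.67 C)
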